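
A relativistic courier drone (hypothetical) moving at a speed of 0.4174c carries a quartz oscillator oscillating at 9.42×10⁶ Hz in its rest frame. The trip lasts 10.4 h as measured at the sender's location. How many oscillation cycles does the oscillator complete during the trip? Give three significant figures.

N = 3.20×10¹¹

γ = 1/√(1 − 0.4174²) = 1/√0.8258 = 1.100
The oscillator's own cycle count is N = f × τ where τ is the proper time aboard the drone. τ = Δt/γ = 10.4/1.100 = 9.451 h = 3.402×10⁴ s.
N = 9.42×10⁶ × 3.402×10⁴ = 3.205×10¹¹.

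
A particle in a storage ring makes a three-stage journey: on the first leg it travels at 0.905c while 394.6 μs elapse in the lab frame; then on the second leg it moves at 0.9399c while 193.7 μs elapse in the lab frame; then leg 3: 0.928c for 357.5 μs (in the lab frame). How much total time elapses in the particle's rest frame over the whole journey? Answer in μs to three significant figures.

τ = 367 μs

Leg 1: γ = 1/√(1 − 0.905²) = 1/√0.1810 = 2.351; τ_1 = 394.6/2.351 = 167.9 μs.
Leg 2: γ = 1/√(1 − 0.9399²) = 1/√0.1166 = 2.929; τ_2 = 193.7/2.929 = 66.14 μs.
Leg 3: γ = 1/√(1 − 0.928²) = 1/√0.1388 = 2.684; τ_3 = 357.5/2.684 = 133.2 μs.
Total: 167.9 + 66.14 + 133.2 μs.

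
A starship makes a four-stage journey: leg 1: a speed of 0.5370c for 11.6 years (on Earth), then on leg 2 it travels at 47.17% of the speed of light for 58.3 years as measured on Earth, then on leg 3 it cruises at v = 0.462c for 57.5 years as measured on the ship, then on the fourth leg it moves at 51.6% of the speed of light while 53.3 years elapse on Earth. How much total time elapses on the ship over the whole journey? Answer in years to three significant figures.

Leg 1: γ = 1/√(1 − 0.5370²) = 1/√0.7116 = 1.185; τ_1 = 11.6/1.185 = 9.786 years.
Leg 2: β = 0.4717; γ = 1/√(1 − 0.4717²) = 1/√0.7775 = 1.134; τ_2 = 58.3/1.134 = 51.41 years.
Leg 3: 57.5 years is already measured on the ship.
Leg 4: β = 0.516; γ = 1/√(1 − 0.516²) = 1/√0.7337 = 1.167; τ_4 = 53.3/1.167 = 45.66 years.
Total: 9.786 + 51.41 + 57.50 + 45.66 years.

τ = 164 years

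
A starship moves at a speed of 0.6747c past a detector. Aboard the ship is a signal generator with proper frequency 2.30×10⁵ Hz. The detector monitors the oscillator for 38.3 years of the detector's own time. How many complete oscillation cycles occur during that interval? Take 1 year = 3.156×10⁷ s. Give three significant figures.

γ = 1/√(1 − 0.6747²) = 1/√0.5448 = 1.355
During 38.3 years of lab time, the oscillator's proper time advances by τ = Δt/γ = 38.3/1.355 = 28.27 years = 8.922×10⁸ s.
N = f × τ = 2.30×10⁵ × 8.922×10⁸ = 2.052×10¹⁴.

N = 2.05×10¹⁴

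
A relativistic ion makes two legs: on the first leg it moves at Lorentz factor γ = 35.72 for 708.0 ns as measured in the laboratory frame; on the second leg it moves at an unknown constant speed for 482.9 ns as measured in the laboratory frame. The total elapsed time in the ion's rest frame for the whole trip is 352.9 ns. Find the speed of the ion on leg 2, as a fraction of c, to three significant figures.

Leg 1: γ = 35.72; τ_1 = 708.0/35.72 = 19.82 ns.
Leg 2: speed unknown; τ_2 = 482.9/γ_2.
Total proper time: 19.82 + τ_2 = 352.9, so τ_2 = 352.9 − 19.82 = 333.1 ns.
γ_2 = 482.9/333.1 = 1.450; β = √(1 − 1/γ²) = √0.5242.

β = 0.724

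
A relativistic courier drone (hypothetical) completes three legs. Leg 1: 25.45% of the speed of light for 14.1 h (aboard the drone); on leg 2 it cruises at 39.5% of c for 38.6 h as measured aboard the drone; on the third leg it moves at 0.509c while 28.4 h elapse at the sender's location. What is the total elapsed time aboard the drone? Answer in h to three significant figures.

Leg 1: 14.1 h is already measured aboard the drone.
Leg 2: 38.6 h is already measured aboard the drone.
Leg 3: γ = 1/√(1 − 0.509²) = 1/√0.7409 = 1.162; τ_3 = 28.4/1.162 = 24.45 h.
Total: 14.10 + 38.60 + 24.45 h.

τ = 77.1 h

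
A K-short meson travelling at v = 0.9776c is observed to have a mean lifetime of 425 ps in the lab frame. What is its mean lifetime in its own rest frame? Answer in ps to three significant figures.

τ₀ = 89.5 ps

γ = 1/√(1 − 0.9776²) = 1/√0.04430 = 4.751
The lab-frame lifetime is the dilated interval; the proper lifetime is τ₀ = Δt/γ = 425/4.751 ps.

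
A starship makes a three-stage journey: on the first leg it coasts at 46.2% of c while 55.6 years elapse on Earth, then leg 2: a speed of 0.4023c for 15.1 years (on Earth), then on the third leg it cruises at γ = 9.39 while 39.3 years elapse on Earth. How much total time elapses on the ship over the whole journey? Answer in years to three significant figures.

τ = 67.3 years

Leg 1: β = 0.462; γ = 1/√(1 − 0.462²) = 1/√0.7866 = 1.128; τ_1 = 55.6/1.128 = 49.31 years.
Leg 2: γ = 1/√(1 − 0.4023²) = 1/√0.8382 = 1.092; τ_2 = 15.1/1.092 = 13.82 years.
Leg 3: γ = 9.39; τ_3 = 39.3/9.390 = 4.185 years.
Total: 49.31 + 13.82 + 4.185 years.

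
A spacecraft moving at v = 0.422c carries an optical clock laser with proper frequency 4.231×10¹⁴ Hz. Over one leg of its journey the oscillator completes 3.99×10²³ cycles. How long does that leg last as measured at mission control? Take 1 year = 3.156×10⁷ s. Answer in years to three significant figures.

Δt = 33.0 years

γ = 1/√(1 − 0.422²) = 1/√0.8219 = 1.103
Proper time for N cycles: τ = N/f = 3.99×10²³/(4.231×10¹⁴) = 9.430×10⁸ s = 29.88 years.
Lab-frame duration Δt = γτ = 1.103 × 29.88 = 32.96 years.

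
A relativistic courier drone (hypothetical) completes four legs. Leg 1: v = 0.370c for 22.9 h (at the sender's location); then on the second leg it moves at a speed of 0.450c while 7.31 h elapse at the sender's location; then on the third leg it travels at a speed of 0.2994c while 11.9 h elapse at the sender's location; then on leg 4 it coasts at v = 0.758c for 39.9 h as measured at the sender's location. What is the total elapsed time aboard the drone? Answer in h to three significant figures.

τ = 65.2 h

Leg 1: γ = 1/√(1 − 0.370²) = 1/√0.8631 = 1.076; τ_1 = 22.9/1.076 = 21.27 h.
Leg 2: γ = 1/√(1 − 0.450²) = 1/√0.7975 = 1.120; τ_2 = 7.31/1.120 = 6.528 h.
Leg 3: γ = 1/√(1 − 0.2994²) = 1/√0.9104 = 1.048; τ_3 = 11.9/1.048 = 11.35 h.
Leg 4: γ = 1/√(1 − 0.758²) = 1/√0.4254 = 1.533; τ_4 = 39.9/1.533 = 26.02 h.
Total: 21.27 + 6.528 + 11.35 + 26.02 h.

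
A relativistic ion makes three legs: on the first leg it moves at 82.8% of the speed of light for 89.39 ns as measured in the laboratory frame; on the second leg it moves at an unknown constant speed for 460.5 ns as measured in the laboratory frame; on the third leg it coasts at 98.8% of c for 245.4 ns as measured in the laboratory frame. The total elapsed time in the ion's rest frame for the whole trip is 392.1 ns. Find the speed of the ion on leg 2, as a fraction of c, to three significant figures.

β = 0.751

Leg 1: β = 0.828; γ = 1/√(1 − 0.828²) = 1/√0.3144 = 1.783; τ_1 = 89.39/1.783 = 50.12 ns.
Leg 2: speed unknown; τ_2 = 460.5/γ_2.
Leg 3: β = 0.988; γ = 1/√(1 − 0.988²) = 1/√0.02386 = 6.474; τ_3 = 245.4/6.474 = 37.90 ns.
Total proper time: 50.12 + τ_2 + 37.90 = 392.1, so τ_2 = 392.1 − 88.03 = 304.1 ns.
γ_2 = 460.5/304.1 = 1.514; β = √(1 − 1/γ²) = √0.5640.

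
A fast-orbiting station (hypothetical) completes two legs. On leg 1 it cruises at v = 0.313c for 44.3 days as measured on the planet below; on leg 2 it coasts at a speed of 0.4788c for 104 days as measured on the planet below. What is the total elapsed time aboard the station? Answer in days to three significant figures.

τ = 133 days

Leg 1: γ = 1/√(1 − 0.313²) = 1/√0.9020 = 1.053; τ_1 = 44.3/1.053 = 42.07 days.
Leg 2: γ = 1/√(1 − 0.4788²) = 1/√0.7708 = 1.139; τ_2 = 104/1.139 = 91.30 days.
Total: 42.07 + 91.30 days.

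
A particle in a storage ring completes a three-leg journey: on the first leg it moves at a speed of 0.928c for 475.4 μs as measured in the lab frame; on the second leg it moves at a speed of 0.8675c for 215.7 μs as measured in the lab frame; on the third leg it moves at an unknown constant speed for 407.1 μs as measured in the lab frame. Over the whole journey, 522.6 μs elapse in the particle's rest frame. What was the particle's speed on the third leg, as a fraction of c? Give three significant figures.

Leg 1: γ = 1/√(1 − 0.928²) = 1/√0.1388 = 2.684; τ_1 = 475.4/2.684 = 177.1 μs.
Leg 2: γ = 1/√(1 − 0.8675²) = 1/√0.2474 = 2.010; τ_2 = 215.7/2.010 = 107.3 μs.
Leg 3: speed unknown; τ_3 = 407.1/γ_3.
Total proper time: 177.1 + 107.3 + τ_3 = 522.6, so τ_3 = 522.6 − 284.4 = 238.2 μs.
γ_3 = 407.1/238.2 = 1.709; β = √(1 − 1/γ²) = √0.6577.

β = 0.811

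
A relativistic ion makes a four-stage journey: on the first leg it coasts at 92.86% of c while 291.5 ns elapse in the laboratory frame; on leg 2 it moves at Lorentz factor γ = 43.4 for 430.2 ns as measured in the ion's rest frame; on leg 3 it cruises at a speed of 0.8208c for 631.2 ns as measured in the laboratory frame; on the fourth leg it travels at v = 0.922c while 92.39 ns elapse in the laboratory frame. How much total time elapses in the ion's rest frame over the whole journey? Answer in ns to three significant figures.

Leg 1: β = 0.9286; γ = 1/√(1 − 0.9286²) = 1/√0.1377 = 2.695; τ_1 = 291.5/2.695 = 108.2 ns.
Leg 2: 430.2 ns is already measured in the ion's rest frame.
Leg 3: γ = 1/√(1 − 0.8208²) = 1/√0.3263 = 1.751; τ_3 = 631.2/1.751 = 360.6 ns.
Leg 4: γ = 1/√(1 − 0.922²) = 1/√0.1499 = 2.583; τ_4 = 92.39/2.583 = 35.77 ns.
Total: 108.2 + 430.2 + 360.6 + 35.77 ns.

τ = 935 ns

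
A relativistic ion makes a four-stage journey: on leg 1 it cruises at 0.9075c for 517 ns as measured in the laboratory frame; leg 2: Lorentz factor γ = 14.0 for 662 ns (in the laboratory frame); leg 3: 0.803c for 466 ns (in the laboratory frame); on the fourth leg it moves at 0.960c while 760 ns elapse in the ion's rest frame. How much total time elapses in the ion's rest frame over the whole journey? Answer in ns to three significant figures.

Leg 1: γ = 1/√(1 − 0.9075²) = 1/√0.1764 = 2.381; τ_1 = 517/2.381 = 217.2 ns.
Leg 2: γ = 14.0; τ_2 = 662/14.00 = 47.29 ns.
Leg 3: γ = 1/√(1 − 0.803²) = 1/√0.3552 = 1.678; τ_3 = 466/1.678 = 277.7 ns.
Leg 4: 760 ns is already measured in the ion's rest frame.
Total: 217.2 + 47.29 + 277.7 + 760.0 ns.

τ = 1300 ns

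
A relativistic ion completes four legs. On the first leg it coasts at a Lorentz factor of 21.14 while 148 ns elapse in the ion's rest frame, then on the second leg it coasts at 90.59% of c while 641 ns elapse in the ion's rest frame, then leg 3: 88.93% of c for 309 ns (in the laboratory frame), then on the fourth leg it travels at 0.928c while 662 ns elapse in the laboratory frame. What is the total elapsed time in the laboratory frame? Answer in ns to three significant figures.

Δt = 5610 ns

Leg 1: γ = 21.14; Δt_1 = 21.14 × 148 = 3129 ns.
Leg 2: β = 0.9059; γ = 1/√(1 − 0.9059²) = 1/√0.1793 = 2.361; Δt_2 = 2.361 × 641 = 1514 ns.
Leg 3: 309 ns is already measured in the laboratory frame.
Leg 4: 662 ns is already measured in the laboratory frame.
Total: 3129 + 1514 + 309.0 + 662.0 ns.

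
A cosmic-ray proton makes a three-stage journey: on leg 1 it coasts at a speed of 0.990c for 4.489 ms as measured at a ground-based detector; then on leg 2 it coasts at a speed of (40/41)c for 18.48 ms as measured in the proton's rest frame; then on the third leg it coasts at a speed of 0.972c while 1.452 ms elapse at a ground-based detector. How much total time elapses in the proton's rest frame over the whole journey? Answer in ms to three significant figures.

Leg 1: γ = 1/√(1 − 0.990²) = 1/√0.01990 = 7.089; τ_1 = 4.489/7.089 = 0.6333 ms.
Leg 2: 18.48 ms is already measured in the proton's rest frame.
Leg 3: γ = 1/√(1 − 0.972²) = 1/√0.05522 = 4.256; τ_3 = 1.452/4.256 = 0.3412 ms.
Total: 0.6333 + 18.48 + 0.3412 ms.

τ = 19.5 ms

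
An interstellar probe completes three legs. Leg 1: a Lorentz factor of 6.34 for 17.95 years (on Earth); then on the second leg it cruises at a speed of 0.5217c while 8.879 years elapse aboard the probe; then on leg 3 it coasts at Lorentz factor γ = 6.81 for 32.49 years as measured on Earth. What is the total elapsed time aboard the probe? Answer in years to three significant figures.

τ = 16.5 years

Leg 1: γ = 6.34; τ_1 = 17.95/6.340 = 2.831 years.
Leg 2: 8.879 years is already measured aboard the probe.
Leg 3: γ = 6.81; τ_3 = 32.49/6.810 = 4.771 years.
Total: 2.831 + 8.879 + 4.771 years.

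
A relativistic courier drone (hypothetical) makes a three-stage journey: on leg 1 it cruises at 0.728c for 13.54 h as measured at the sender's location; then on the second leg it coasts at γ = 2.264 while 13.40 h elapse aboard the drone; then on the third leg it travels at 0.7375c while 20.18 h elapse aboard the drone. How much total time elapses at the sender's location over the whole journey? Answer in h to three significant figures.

Δt = 73.8 h

Leg 1: 13.54 h is already measured at the sender's location.
Leg 2: γ = 2.264; Δt_2 = 2.264 × 13.40 = 30.34 h.
Leg 3: γ = 1/√(1 − 0.7375²) = 1/√0.4561 = 1.481; Δt_3 = 1.481 × 20.18 = 29.88 h.
Total: 13.54 + 30.34 + 29.88 h.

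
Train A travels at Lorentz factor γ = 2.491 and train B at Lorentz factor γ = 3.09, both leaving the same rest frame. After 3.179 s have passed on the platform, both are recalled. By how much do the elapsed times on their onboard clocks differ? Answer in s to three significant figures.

A: γ = 2.491; τ_A = 3.179/2.491 = 1.276 s.
B: γ = 3.09; τ_B = 3.179/3.090 = 1.029 s.

|τ_A − τ_B| = 0.247 s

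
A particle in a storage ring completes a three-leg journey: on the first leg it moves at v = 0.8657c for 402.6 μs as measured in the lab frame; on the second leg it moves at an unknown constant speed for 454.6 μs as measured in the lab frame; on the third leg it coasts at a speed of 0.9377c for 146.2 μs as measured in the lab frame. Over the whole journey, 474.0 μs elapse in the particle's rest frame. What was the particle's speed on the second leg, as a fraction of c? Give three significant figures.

Leg 1: γ = 1/√(1 − 0.8657²) = 1/√0.2506 = 1.998; τ_1 = 402.6/1.998 = 201.5 μs.
Leg 2: speed unknown; τ_2 = 454.6/γ_2.
Leg 3: γ = 1/√(1 − 0.9377²) = 1/√0.1207 = 2.878; τ_3 = 146.2/2.878 = 50.80 μs.
Total proper time: 201.5 + τ_2 + 50.80 = 474.0, so τ_2 = 474.0 − 252.3 = 221.7 μs.
γ_2 = 454.6/221.7 = 2.051; β = √(1 − 1/γ²) = √0.7622.

β = 0.873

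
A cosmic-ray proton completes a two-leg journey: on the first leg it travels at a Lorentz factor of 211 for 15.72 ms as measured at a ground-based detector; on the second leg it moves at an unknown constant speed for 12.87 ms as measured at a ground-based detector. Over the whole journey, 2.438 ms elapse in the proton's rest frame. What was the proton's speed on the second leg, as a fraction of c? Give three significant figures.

β = 0.983

Leg 1: γ = 211; τ_1 = 15.72/211.0 = 0.07450 ms.
Leg 2: speed unknown; τ_2 = 12.87/γ_2.
Total proper time: 0.07450 + τ_2 = 2.438, so τ_2 = 2.438 − 0.07450 = 2.363 ms.
γ_2 = 12.87/2.363 = 5.445; β = √(1 − 1/γ²) = √0.9663.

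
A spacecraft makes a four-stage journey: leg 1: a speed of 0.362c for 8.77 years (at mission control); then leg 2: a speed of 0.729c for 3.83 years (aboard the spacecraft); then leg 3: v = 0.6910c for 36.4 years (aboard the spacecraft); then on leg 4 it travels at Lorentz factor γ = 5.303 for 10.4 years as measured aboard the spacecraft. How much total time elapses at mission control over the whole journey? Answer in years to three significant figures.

Leg 1: 8.77 years is already measured at mission control.
Leg 2: γ = 1/√(1 − 0.729²) = 1/√0.4686 = 1.461; Δt_2 = 1.461 × 3.83 = 5.595 years.
Leg 3: γ = 1/√(1 − 0.6910²) = 1/√0.5225 = 1.383; Δt_3 = 1.383 × 36.4 = 50.36 years.
Leg 4: γ = 5.303; Δt_4 = 5.303 × 10.4 = 55.15 years.
Total: 8.770 + 5.595 + 50.36 + 55.15 years.

Δt = 120 years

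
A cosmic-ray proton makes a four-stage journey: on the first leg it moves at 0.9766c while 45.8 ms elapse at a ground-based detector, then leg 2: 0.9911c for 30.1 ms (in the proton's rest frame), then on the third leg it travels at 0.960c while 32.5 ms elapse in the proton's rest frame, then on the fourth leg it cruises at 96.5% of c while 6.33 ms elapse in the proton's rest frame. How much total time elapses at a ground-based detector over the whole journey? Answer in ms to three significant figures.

Δt = 412 ms

Leg 1: 45.8 ms is already measured at a ground-based detector.
Leg 2: γ = 1/√(1 − 0.9911²) = 1/√0.01772 = 7.512; Δt_2 = 7.512 × 30.1 = 226.1 ms.
Leg 3: γ = 1/√(1 − 0.960²) = 25/7 ≈ 3.571; Δt_3 = 3.571 × 32.5 = 116.1 ms.
Leg 4: β = 0.965; γ = 1/√(1 − 0.965²) = 1/√0.06878 = 3.813; Δt_4 = 3.813 × 6.33 = 24.14 ms.
Total: 45.80 + 226.1 + 116.1 + 24.14 ms.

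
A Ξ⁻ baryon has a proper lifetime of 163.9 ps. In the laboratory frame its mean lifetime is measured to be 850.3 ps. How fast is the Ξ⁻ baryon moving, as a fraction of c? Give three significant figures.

β = 0.981

γ = Δt/τ₀ = 850.3/163.9 = 5.188
β = √(1 − 1/γ²) = √(1 − 0.03715) = √0.9628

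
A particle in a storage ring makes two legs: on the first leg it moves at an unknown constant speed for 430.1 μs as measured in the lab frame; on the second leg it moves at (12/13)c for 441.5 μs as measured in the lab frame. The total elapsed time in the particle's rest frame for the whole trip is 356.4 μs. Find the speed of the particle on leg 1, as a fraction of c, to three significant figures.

β = 0.901

Leg 1: speed unknown; τ_1 = 430.1/γ_1.
Leg 2: γ = 1/√(1 − (12/13)²) = 13/5 = 2.600; τ_2 = 441.5/2.600 = 169.8 μs.
Total proper time: τ_1 + 169.8 = 356.4, so τ_1 = 356.4 − 169.8 = 186.6 μs.
γ_1 = 430.1/186.6 = 2.305; β = √(1 − 1/γ²) = √0.8118.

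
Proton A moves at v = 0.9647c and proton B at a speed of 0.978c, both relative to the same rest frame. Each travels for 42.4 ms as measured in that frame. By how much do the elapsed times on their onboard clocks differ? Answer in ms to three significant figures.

|τ_A − τ_B| = 2.32 ms

A: γ = 1/√(1 − 0.9647²) = 1/√0.06935 = 3.797; τ_A = 42.4/3.797 = 11.17 ms.
B: γ = 1/√(1 − 0.978²) = 1/√0.04352 = 4.794; τ_B = 42.4/4.794 = 8.845 ms.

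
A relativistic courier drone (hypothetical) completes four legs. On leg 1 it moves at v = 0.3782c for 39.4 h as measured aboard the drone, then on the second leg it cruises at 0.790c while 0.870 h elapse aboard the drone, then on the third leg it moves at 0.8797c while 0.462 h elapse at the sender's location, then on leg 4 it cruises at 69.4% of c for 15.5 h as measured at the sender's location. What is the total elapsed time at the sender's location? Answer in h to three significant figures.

Δt = 59.9 h

Leg 1: γ = 1/√(1 − 0.3782²) = 1/√0.8570 = 1.080; Δt_1 = 1.080 × 39.4 = 42.56 h.
Leg 2: γ = 1/√(1 − 0.790²) = 1/√0.3759 = 1.631; Δt_2 = 1.631 × 0.870 = 1.419 h.
Leg 3: 0.462 h is already measured at the sender's location.
Leg 4: 15.5 h is already measured at the sender's location.
Total: 42.56 + 1.419 + 0.4620 + 15.50 h.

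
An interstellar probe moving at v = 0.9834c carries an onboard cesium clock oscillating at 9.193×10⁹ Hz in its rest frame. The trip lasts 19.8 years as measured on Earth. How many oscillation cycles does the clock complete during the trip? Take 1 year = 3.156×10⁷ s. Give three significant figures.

γ = 1/√(1 − 0.9834²) = 1/√0.03292 = 5.511
The oscillator's own cycle count is N = f × τ where τ is the proper time aboard the probe. τ = Δt/γ = 19.8/5.511 = 3.593 years = 1.134×10⁸ s.
N = 9.193×10⁹ × 1.134×10⁸ = 1.042×10¹⁸.

N = 1.04×10¹⁸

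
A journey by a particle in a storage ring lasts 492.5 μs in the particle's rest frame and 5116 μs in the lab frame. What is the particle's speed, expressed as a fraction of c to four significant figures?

β = 0.9954

The proper time is measured in the particle's rest frame (both events occur at the particle's location); Δt is measured in the lab frame. γ = Δt/τ = 5116/492.5 = 10.39.
β = √(1 − 1/γ²) = √(1 − 0.009267) = √0.9907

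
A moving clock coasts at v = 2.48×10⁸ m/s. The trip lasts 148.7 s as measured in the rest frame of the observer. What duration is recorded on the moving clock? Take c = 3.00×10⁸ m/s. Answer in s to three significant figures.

β = 2.48×10⁸/3.00×10⁸ = 0.8267; γ = 1/√(1 − 0.8267²) = 1.777
The interval measured in the rest frame of the observer is the dilated one; the clock on the moving clock measures the proper time τ = Δt/γ = 148.7/1.777 s.

τ = 83.7 s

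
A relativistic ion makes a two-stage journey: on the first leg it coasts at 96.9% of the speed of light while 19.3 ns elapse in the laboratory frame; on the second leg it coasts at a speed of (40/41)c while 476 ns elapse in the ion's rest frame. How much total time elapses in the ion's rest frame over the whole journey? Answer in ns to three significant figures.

τ = 481 ns

Leg 1: β = 0.969; γ = 1/√(1 − 0.969²) = 1/√0.06104 = 4.048; τ_1 = 19.3/4.048 = 4.768 ns.
Leg 2: 476 ns is already measured in the ion's rest frame.
Total: 4.768 + 476.0 ns.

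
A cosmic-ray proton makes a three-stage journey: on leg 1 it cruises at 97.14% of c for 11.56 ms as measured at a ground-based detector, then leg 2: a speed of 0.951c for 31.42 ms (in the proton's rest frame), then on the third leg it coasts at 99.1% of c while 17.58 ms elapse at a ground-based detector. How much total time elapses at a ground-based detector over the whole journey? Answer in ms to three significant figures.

Δt = 131 ms

Leg 1: 11.56 ms is already measured at a ground-based detector.
Leg 2: γ = 1/√(1 − 0.951²) = 1/√0.09560 = 3.234; Δt_2 = 3.234 × 31.42 = 101.6 ms.
Leg 3: 17.58 ms is already measured at a ground-based detector.
Total: 11.56 + 101.6 + 17.58 ms.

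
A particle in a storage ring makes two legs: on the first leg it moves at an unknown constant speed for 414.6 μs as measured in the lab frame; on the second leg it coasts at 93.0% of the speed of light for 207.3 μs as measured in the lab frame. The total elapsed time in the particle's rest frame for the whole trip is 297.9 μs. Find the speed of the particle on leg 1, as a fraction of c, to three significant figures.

β = 0.845

Leg 1: speed unknown; τ_1 = 414.6/γ_1.
Leg 2: β = 0.930; γ = 1/√(1 − 0.930²) = 1/√0.1351 = 2.721; τ_2 = 207.3/2.721 = 76.20 μs.
Total proper time: τ_1 + 76.20 = 297.9, so τ_1 = 297.9 − 76.20 = 221.7 μs.
γ_1 = 414.6/221.7 = 1.870; β = √(1 − 1/γ²) = √0.7140.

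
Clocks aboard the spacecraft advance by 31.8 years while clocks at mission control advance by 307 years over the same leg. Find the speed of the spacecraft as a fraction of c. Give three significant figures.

The proper time is measured aboard the spacecraft (both events occur at the spacecraft's location); Δt is measured at mission control. γ = Δt/τ = 307/31.8 = 9.654.
β = √(1 − 1/γ²) = √(1 − 0.01073) = √0.9893

β = 0.995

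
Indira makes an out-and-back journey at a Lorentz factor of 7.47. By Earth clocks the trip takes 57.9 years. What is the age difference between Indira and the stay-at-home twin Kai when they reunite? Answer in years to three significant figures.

Δt − τ = 50.1 years

γ = 7.47
Indira's elapsed proper time: τ = 57.9/7.470 = 7.751 years.
Age gap = Δt − τ = 57.9 − 7.751 years.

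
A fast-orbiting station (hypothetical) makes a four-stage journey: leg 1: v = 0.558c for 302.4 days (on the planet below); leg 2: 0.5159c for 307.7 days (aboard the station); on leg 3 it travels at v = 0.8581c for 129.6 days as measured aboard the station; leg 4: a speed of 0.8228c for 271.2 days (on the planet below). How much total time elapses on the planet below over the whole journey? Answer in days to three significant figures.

Δt = 1190 days

Leg 1: 302.4 days is already measured on the planet below.
Leg 2: γ = 1/√(1 − 0.5159²) = 1/√0.7338 = 1.167; Δt_2 = 1.167 × 307.7 = 359.2 days.
Leg 3: γ = 1/√(1 − 0.8581²) = 1/√0.2637 = 1.947; Δt_3 = 1.947 × 129.6 = 252.4 days.
Leg 4: 271.2 days is already measured on the planet below.
Total: 302.4 + 359.2 + 252.4 + 271.2 days.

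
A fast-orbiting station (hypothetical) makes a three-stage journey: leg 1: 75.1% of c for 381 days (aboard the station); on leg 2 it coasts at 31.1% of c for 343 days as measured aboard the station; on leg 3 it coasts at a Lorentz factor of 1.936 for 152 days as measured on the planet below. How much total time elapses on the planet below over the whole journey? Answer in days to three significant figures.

Leg 1: β = 0.751; γ = 1/√(1 − 0.751²) = 1/√0.4360 = 1.514; Δt_1 = 1.514 × 381 = 577.0 days.
Leg 2: β = 0.311; γ = 1/√(1 − 0.311²) = 1/√0.9033 = 1.052; Δt_2 = 1.052 × 343 = 360.9 days.
Leg 3: 152 days is already measured on the planet below.
Total: 577.0 + 360.9 + 152.0 days.

Δt = 1090 days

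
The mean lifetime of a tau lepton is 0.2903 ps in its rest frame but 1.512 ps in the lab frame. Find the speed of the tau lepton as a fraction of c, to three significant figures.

β = 0.981

γ = Δt/τ₀ = 1.512/0.2903 = 5.208
β = √(1 − 1/γ²) = √(1 − 0.03686) = √0.9631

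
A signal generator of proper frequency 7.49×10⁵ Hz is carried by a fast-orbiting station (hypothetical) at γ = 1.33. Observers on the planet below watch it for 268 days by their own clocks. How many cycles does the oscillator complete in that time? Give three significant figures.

γ = 1.33
During 268 days of lab time, the oscillator's proper time advances by τ = Δt/γ = 268/1.330 = 201.5 days = 1.741×10⁷ s.
N = f × τ = 7.49×10⁵ × 1.741×10⁷ = 1.304×10¹³.

N = 1.30×10¹³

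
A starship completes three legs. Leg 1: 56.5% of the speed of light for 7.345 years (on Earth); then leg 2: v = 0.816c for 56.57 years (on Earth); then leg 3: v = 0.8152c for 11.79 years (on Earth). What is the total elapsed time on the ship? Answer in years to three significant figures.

Leg 1: β = 0.565; γ = 1/√(1 − 0.565²) = 1/√0.6808 = 1.212; τ_1 = 7.345/1.212 = 6.060 years.
Leg 2: γ = 1/√(1 − 0.816²) = 1/√0.3341 = 1.730; τ_2 = 56.57/1.730 = 32.70 years.
Leg 3: γ = 1/√(1 − 0.8152²) = 1/√0.3354 = 1.727; τ_3 = 11.79/1.727 = 6.829 years.
Total: 6.060 + 32.70 + 6.829 years.

τ = 45.6 years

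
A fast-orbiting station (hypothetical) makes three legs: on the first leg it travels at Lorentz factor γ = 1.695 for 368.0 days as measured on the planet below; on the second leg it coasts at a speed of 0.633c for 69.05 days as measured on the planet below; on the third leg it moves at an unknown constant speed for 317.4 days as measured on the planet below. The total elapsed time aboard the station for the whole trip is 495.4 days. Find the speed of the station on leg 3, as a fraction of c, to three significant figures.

β = 0.706

Leg 1: γ = 1.695; τ_1 = 368.0/1.695 = 217.1 days.
Leg 2: γ = 1/√(1 − 0.633²) = 1/√0.5993 = 1.292; τ_2 = 69.05/1.292 = 53.46 days.
Leg 3: speed unknown; τ_3 = 317.4/γ_3.
Total proper time: 217.1 + 53.46 + τ_3 = 495.4, so τ_3 = 495.4 − 270.6 = 224.8 days.
γ_3 = 317.4/224.8 = 1.412; β = √(1 − 1/γ²) = √0.4982.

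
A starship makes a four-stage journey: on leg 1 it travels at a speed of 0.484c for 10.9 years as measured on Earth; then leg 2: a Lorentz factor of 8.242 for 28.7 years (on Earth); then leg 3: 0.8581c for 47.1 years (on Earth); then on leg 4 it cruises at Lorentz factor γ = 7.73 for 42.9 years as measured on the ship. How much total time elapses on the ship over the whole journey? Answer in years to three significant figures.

Leg 1: γ = 1/√(1 − 0.484²) = 1/√0.7657 = 1.143; τ_1 = 10.9/1.143 = 9.538 years.
Leg 2: γ = 8.242; τ_2 = 28.7/8.242 = 3.482 years.
Leg 3: γ = 1/√(1 − 0.8581²) = 1/√0.2637 = 1.947; τ_3 = 47.1/1.947 = 24.19 years.
Leg 4: 42.9 years is already measured on the ship.
Total: 9.538 + 3.482 + 24.19 + 42.90 years.

τ = 80.1 years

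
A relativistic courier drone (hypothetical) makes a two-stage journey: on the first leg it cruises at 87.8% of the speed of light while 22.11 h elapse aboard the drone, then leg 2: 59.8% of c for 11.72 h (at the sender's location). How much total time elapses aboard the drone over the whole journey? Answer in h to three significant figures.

τ = 31.5 h

Leg 1: 22.11 h is already measured aboard the drone.
Leg 2: β = 0.598; γ = 1/√(1 − 0.598²) = 1/√0.6424 = 1.248; τ_2 = 11.72/1.248 = 9.394 h.
Total: 22.11 + 9.394 h.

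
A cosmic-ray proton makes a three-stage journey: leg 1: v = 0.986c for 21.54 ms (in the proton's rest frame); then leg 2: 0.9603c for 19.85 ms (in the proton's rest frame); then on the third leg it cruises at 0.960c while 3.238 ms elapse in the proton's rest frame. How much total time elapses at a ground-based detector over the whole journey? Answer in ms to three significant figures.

Δt = 212 ms

Leg 1: γ = 1/√(1 − 0.986²) = 1/√0.02780 = 5.997; Δt_1 = 5.997 × 21.54 = 129.2 ms.
Leg 2: γ = 1/√(1 − 0.9603²) = 1/√0.07782 = 3.585; Δt_2 = 3.585 × 19.85 = 71.15 ms.
Leg 3: γ = 1/√(1 − 0.960²) = 25/7 ≈ 3.571; Δt_3 = 3.571 × 3.238 = 11.56 ms.
Total: 129.2 + 71.15 + 11.56 ms.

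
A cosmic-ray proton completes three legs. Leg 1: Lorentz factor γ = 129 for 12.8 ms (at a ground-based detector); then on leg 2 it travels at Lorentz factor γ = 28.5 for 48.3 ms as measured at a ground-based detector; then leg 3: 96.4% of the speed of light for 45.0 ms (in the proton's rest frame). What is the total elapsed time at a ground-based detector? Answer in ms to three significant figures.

Leg 1: 12.8 ms is already measured at a ground-based detector.
Leg 2: 48.3 ms is already measured at a ground-based detector.
Leg 3: β = 0.964; γ = 1/√(1 − 0.964²) = 1/√0.07070 = 3.761; Δt_3 = 3.761 × 45.0 = 169.2 ms.
Total: 12.80 + 48.30 + 169.2 ms.

Δt = 230 ms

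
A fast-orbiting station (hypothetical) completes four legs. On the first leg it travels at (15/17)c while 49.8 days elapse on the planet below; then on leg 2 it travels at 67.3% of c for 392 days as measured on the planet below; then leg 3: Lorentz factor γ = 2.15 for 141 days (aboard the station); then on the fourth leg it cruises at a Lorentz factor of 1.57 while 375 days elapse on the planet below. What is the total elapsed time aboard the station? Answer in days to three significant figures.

Leg 1: γ = 1/√(1 − (15/17)²) = 17/8 = 2.125; τ_1 = 49.8/2.125 = 23.44 days.
Leg 2: β = 0.673; γ = 1/√(1 − 0.673²) = 1/√0.5471 = 1.352; τ_2 = 392/1.352 = 289.9 days.
Leg 3: 141 days is already measured aboard the station.
Leg 4: γ = 1.57; τ_4 = 375/1.570 = 238.9 days.
Total: 23.44 + 289.9 + 141.0 + 238.9 days.

τ = 693 days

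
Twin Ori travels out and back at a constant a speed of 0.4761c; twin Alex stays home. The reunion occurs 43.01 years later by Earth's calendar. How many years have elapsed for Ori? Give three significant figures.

γ = 1/√(1 − 0.4761²) = 1/√0.7733 = 1.137
Ori's clock measures proper time along the trip: τ = Δt/γ = 43.01/1.137 years.

τ = 37.8 years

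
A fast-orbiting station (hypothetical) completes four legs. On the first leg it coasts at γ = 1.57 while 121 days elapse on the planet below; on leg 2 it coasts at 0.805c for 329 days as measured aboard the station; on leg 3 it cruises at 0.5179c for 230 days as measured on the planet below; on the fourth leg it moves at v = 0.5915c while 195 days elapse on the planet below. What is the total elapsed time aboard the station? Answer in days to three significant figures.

τ = 760 days

Leg 1: γ = 1.57; τ_1 = 121/1.570 = 77.07 days.
Leg 2: 329 days is already measured aboard the station.
Leg 3: γ = 1/√(1 − 0.5179²) = 1/√0.7318 = 1.169; τ_3 = 230/1.169 = 196.8 days.
Leg 4: γ = 1/√(1 − 0.5915²) = 1/√0.6501 = 1.240; τ_4 = 195/1.240 = 157.2 days.
Total: 77.07 + 329.0 + 196.8 + 157.2 days.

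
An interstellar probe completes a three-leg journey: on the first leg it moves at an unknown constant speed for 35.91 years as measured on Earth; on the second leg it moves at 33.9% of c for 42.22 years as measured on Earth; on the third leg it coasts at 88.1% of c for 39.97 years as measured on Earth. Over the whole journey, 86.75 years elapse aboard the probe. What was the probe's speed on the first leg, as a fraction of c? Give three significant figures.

Leg 1: speed unknown; τ_1 = 35.91/γ_1.
Leg 2: β = 0.339; γ = 1/√(1 − 0.339²) = 1/√0.8851 = 1.063; τ_2 = 42.22/1.063 = 39.72 years.
Leg 3: β = 0.881; γ = 1/√(1 − 0.881²) = 1/√0.2238 = 2.114; τ_3 = 39.97/2.114 = 18.91 years.
Total proper time: τ_1 + 39.72 + 18.91 = 86.75, so τ_1 = 86.75 − 58.63 = 28.12 years.
γ_1 = 35.91/28.12 = 1.277; β = √(1 − 1/γ²) = √0.3868.

β = 0.622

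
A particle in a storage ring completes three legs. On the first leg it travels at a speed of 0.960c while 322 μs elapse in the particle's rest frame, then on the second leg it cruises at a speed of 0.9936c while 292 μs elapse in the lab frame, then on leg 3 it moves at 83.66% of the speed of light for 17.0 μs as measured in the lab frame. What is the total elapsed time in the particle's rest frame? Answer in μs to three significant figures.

Leg 1: 322 μs is already measured in the particle's rest frame.
Leg 2: γ = 1/√(1 − 0.9936²) = 1/√0.01276 = 8.853; τ_2 = 292/8.853 = 32.98 μs.
Leg 3: β = 0.8366; γ = 1/√(1 − 0.8366²) = 1/√0.3001 = 1.825; τ_3 = 17.0/1.825 = 9.313 μs.
Total: 322.0 + 32.98 + 9.313 μs.

τ = 364 μs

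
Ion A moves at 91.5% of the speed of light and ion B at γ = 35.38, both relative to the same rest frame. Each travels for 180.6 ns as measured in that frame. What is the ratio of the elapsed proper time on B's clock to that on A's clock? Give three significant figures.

τ_B/τ_A = 0.0701

A: β = 0.915; γ = 1/√(1 − 0.915²) = 1/√0.1628 = 2.479. B: γ = 35.38.
τ_A/τ_B = γ_B/γ_A = 35.38/2.479 = 14.27, so τ_B/τ_A = 0.07006.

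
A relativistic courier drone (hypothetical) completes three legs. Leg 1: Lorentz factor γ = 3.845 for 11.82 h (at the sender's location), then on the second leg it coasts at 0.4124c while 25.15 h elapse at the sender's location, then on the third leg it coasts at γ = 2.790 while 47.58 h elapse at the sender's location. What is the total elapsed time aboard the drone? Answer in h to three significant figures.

Leg 1: γ = 3.845; τ_1 = 11.82/3.845 = 3.074 h.
Leg 2: γ = 1/√(1 − 0.4124²) = 1/√0.8299 = 1.098; τ_2 = 25.15/1.098 = 22.91 h.
Leg 3: γ = 2.790; τ_3 = 47.58/2.790 = 17.05 h.
Total: 3.074 + 22.91 + 17.05 h.

τ = 43.0 h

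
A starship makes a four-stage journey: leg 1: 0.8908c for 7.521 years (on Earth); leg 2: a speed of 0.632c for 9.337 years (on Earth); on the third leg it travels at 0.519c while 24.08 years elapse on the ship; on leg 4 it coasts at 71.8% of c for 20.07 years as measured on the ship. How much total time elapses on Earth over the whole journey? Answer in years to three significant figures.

Δt = 73.9 years

Leg 1: 7.521 years is already measured on Earth.
Leg 2: 9.337 years is already measured on Earth.
Leg 3: γ = 1/√(1 − 0.519²) = 1/√0.7306 = 1.170; Δt_3 = 1.170 × 24.08 = 28.17 years.
Leg 4: β = 0.718; γ = 1/√(1 − 0.718²) = 1/√0.4845 = 1.437; Δt_4 = 1.437 × 20.07 = 28.83 years.
Total: 7.521 + 9.337 + 28.17 + 28.83 years.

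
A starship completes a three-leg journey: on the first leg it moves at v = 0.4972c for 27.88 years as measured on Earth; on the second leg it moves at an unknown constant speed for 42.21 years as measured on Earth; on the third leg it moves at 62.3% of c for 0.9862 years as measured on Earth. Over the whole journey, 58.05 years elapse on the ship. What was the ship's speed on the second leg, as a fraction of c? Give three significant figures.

Leg 1: γ = 1/√(1 − 0.4972²) = 1/√0.7528 = 1.153; τ_1 = 27.88/1.153 = 24.19 years.
Leg 2: speed unknown; τ_2 = 42.21/γ_2.
Leg 3: β = 0.623; γ = 1/√(1 − 0.623²) = 1/√0.6119 = 1.278; τ_3 = 0.9862/1.278 = 0.7714 years.
Total proper time: 24.19 + τ_2 + 0.7714 = 58.05, so τ_2 = 58.05 − 24.96 = 33.09 years.
γ_2 = 42.21/33.09 = 1.276; β = √(1 − 1/γ²) = √0.3855.

β = 0.621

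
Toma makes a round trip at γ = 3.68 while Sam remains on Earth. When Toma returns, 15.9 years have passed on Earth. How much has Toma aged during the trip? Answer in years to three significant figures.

γ = 3.68
Toma's clock measures proper time along the trip: τ = Δt/γ = 15.9/3.680 years.

τ = 4.32 years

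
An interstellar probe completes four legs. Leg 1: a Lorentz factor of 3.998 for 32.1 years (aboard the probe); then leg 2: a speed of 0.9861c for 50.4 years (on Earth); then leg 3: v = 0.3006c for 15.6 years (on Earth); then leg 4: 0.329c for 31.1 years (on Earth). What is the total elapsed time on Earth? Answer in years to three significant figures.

Δt = 225 years

Leg 1: γ = 3.998; Δt_1 = 3.998 × 32.1 = 128.3 years.
Leg 2: 50.4 years is already measured on Earth.
Leg 3: 15.6 years is already measured on Earth.
Leg 4: 31.1 years is already measured on Earth.
Total: 128.3 + 50.40 + 15.60 + 31.10 years.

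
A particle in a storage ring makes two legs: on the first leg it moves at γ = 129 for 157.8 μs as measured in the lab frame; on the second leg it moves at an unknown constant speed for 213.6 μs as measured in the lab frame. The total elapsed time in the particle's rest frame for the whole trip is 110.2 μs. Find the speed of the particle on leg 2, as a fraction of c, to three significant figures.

β = 0.860

Leg 1: γ = 129; τ_1 = 157.8/129.0 = 1.223 μs.
Leg 2: speed unknown; τ_2 = 213.6/γ_2.
Total proper time: 1.223 + τ_2 = 110.2, so τ_2 = 110.2 − 1.223 = 109.0 μs.
γ_2 = 213.6/109.0 = 1.960; β = √(1 − 1/γ²) = √0.7397.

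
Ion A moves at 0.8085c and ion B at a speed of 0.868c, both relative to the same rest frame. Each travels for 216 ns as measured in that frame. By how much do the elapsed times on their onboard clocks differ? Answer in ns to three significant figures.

A: γ = 1/√(1 − 0.8085²) = 1/√0.3463 = 1.699; τ_A = 216/1.699 = 127.1 ns.
B: γ = 1/√(1 − 0.868²) = 1/√0.2466 = 2.014; τ_B = 216/2.014 = 107.3 ns.

|τ_A − τ_B| = 19.9 ns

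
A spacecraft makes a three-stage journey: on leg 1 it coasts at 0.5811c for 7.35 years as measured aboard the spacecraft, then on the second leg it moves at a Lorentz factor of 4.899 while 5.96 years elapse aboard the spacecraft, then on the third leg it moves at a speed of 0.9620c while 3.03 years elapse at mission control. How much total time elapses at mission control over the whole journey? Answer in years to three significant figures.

Δt = 41.3 years

Leg 1: γ = 1/√(1 − 0.5811²) = 1/√0.6623 = 1.229; Δt_1 = 1.229 × 7.35 = 9.031 years.
Leg 2: γ = 4.899; Δt_2 = 4.899 × 5.96 = 29.20 years.
Leg 3: 3.03 years is already measured at mission control.
Total: 9.031 + 29.20 + 3.030 years.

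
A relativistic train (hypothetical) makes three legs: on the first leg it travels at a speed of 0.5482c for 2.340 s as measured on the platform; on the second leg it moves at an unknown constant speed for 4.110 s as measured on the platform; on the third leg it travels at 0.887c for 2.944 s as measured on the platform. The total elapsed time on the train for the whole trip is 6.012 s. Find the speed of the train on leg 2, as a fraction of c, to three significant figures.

β = 0.755

Leg 1: γ = 1/√(1 − 0.5482²) = 1/√0.6995 = 1.196; τ_1 = 2.340/1.196 = 1.957 s.
Leg 2: speed unknown; τ_2 = 4.110/γ_2.
Leg 3: γ = 1/√(1 − 0.887²) = 1/√0.2132 = 2.166; τ_3 = 2.944/2.166 = 1.359 s.
Total proper time: 1.957 + τ_2 + 1.359 = 6.012, so τ_2 = 6.012 − 3.317 = 2.695 s.
γ_2 = 4.110/2.695 = 1.525; β = √(1 − 1/γ²) = √0.5699.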